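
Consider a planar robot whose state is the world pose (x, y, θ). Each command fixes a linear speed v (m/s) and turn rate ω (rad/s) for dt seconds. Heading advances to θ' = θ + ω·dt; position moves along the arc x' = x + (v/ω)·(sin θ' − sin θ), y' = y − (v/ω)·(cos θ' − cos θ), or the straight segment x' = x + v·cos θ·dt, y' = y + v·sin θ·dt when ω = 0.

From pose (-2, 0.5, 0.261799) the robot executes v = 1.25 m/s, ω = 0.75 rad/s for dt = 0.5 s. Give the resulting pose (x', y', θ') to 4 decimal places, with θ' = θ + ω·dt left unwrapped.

(-1.4403, 0.7699, 0.6368)

θ' = 0.2618 + 0.75·0.5 = 0.6368
R = v/ω = 1.25/0.75 = 1.6667
x' = -2 + 1.6667·(sin 0.6368 − sin 0.2618) = -1.4403
y' = 0.5 − 1.6667·(cos 0.6368 − cos 0.2618) = 0.7699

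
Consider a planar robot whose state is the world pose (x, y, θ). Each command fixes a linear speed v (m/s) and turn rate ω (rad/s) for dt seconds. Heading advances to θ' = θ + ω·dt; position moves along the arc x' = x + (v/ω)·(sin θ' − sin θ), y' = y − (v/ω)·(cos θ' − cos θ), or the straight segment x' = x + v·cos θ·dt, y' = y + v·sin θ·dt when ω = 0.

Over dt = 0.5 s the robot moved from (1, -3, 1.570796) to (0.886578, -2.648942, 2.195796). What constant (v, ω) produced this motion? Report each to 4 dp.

v = 0.7500, ω = 1.2500

Δθ = 2.195796 − 1.570796 = 0.625000
ω = Δθ/dt = 0.625000/0.5 = 1.2500
R = −Δy/(cos θ' − cos θ) = 0.6000
v = R·ω = 0.6000·1.2500 = 0.7500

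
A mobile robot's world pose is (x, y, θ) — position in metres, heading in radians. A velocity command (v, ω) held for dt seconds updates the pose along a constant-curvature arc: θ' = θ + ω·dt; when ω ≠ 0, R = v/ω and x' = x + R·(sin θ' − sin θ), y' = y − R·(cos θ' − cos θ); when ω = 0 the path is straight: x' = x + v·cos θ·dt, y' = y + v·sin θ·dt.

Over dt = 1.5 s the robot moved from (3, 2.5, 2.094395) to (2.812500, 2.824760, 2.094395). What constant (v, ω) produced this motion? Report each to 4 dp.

Δθ = 2.094395 − 2.094395 = 0.000000
ω = Δθ/dt = 0.000000/1.5 = 0.0000
ω = 0 → v = (Δx·cos θ + Δy·sin θ)/dt = 0.2500

v = 0.2500, ω = 0.0000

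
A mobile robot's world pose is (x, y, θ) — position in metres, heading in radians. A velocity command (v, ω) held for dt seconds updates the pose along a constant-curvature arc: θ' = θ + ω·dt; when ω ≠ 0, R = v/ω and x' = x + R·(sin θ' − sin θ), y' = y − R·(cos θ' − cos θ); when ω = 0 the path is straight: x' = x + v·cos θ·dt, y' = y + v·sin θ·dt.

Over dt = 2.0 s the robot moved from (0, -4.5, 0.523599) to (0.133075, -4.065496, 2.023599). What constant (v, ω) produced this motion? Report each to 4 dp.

v = 0.2500, ω = 0.7500

Δθ = 2.023599 − 0.523599 = 1.500000
ω = Δθ/dt = 1.500000/2.0 = 0.7500
R = −Δy/(cos θ' − cos θ) = 0.3333
v = R·ω = 0.3333·0.7500 = 0.2500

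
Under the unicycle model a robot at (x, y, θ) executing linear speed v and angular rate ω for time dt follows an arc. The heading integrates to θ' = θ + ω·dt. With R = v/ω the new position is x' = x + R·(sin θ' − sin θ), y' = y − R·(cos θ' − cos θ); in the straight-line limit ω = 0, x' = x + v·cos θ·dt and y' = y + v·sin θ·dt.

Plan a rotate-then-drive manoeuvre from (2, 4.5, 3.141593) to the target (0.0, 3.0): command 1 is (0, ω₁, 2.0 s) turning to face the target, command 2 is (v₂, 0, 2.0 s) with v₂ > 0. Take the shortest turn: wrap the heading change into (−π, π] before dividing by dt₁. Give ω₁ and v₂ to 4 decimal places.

heading to target = atan2(3−4.5, 0−2) = -2.4981
Δθ = wrap(-2.4981 − 3.1416) = 0.6435; ω₁ = Δθ/dt₁ = 0.3218
distance = √((0−2)² + (3−4.5)²) = 2.5000; v₂ = distance/dt₂ = 1.2500

ω₁ = 0.3218, v₂ = 1.2500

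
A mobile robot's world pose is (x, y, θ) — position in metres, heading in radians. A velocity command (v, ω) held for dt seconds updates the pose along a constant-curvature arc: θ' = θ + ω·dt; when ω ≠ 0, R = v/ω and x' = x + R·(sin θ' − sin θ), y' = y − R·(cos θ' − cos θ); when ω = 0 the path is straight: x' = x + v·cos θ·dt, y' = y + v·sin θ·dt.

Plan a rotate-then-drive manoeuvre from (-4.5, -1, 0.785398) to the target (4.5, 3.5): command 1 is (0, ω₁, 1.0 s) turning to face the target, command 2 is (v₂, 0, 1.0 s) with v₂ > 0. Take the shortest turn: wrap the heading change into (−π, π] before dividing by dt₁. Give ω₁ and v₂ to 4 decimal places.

ω₁ = -0.3218, v₂ = 10.0623

heading to target = atan2(3.5−-1, 4.5−-4.5) = 0.4636
Δθ = wrap(0.4636 − 0.7854) = -0.3218; ω₁ = Δθ/dt₁ = -0.3218
distance = √((4.5−-4.5)² + (3.5−-1)²) = 10.0623; v₂ = distance/dt₂ = 10.0623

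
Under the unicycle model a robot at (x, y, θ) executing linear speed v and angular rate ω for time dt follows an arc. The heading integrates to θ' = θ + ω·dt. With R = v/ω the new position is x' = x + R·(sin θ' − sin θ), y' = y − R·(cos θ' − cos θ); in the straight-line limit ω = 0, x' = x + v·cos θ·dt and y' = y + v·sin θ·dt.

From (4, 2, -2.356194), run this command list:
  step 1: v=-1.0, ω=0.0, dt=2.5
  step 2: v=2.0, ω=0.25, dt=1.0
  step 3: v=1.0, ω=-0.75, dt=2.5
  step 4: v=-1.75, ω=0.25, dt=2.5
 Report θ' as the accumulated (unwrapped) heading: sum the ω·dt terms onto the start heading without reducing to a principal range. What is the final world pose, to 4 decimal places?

(6.1248, -0.1828, -3.3562)

step 1: θ'=-2.3562 (straight) → pose (5.7678, 3.7678, -2.3562)
step 2: θ'=-2.1062 (R=8.0000) → pose (4.5441, 2.1924, -2.1062)
step 3: θ'=-3.9812 (R=-1.3333) → pose (2.4048, 1.9823, -3.9812)
step 4: θ'=-3.3562 (R=-7.0000) → pose (6.1248, -0.1828, -3.3562)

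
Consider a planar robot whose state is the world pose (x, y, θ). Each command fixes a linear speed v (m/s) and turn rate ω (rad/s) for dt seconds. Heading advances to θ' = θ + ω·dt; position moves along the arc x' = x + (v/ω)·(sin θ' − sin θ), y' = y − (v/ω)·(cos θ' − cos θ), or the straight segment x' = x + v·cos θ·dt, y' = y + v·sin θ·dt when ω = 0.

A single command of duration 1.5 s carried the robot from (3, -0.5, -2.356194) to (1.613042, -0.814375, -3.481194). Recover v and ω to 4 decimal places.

v = 1.0000, ω = -0.7500

Δθ = -3.481194 − -2.356194 = -1.125000
ω = Δθ/dt = -1.125000/1.5 = -0.7500
R = Δx/(sin θ' − sin θ) = -1.3333
v = R·ω = -1.3333·-0.7500 = 1.0000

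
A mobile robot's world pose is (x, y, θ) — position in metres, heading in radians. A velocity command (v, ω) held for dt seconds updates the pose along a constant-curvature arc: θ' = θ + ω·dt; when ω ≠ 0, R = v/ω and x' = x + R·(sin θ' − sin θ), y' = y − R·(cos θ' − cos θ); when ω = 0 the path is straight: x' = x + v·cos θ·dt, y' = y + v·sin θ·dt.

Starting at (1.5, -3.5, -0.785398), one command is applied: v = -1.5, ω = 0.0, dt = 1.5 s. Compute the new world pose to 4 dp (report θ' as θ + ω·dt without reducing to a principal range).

(-0.0910, -1.9090, -0.7854)

θ' = -0.7854 + 0.0·1.5 = -0.7854
ω = 0 → straight: x' = 1.5 + -1.5·cos(-0.7854)·1.5 = -0.0910
y' = -3.5 + -1.5·sin(-0.7854)·1.5 = -1.9090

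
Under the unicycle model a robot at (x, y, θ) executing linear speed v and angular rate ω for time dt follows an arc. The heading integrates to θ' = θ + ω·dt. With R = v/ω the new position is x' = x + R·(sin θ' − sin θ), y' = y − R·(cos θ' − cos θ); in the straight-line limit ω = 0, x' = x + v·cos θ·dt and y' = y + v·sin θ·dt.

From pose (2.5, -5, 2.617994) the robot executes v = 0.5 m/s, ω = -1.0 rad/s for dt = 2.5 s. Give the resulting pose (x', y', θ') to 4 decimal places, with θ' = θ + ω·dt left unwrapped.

θ' = 2.6180 + -1.0·2.5 = 0.1180
R = v/ω = 0.5/-1.0 = -0.5000
x' = 2.5 + -0.5000·(sin 0.1180 − sin 2.6180) = 2.6911
y' = -5 − -0.5000·(cos 0.1180 − cos 2.6180) = -4.0705

(2.6911, -4.0705, 0.1180)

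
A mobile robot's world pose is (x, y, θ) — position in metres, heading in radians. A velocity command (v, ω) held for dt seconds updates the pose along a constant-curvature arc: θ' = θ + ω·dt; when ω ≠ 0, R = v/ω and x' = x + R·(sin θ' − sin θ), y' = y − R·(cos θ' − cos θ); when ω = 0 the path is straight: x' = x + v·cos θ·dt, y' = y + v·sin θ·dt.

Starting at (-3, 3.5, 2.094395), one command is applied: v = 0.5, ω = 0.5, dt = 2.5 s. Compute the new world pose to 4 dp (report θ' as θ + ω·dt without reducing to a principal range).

θ' = 2.0944 + 0.5·2.5 = 3.3444
R = v/ω = 0.5/0.5 = 1.0000
x' = -3 + 1.0000·(sin 3.3444 − sin 2.0944) = -4.0674
y' = 3.5 − 1.0000·(cos 3.3444 − cos 2.0944) = 3.9795

(-4.0674, 3.9795, 3.3444)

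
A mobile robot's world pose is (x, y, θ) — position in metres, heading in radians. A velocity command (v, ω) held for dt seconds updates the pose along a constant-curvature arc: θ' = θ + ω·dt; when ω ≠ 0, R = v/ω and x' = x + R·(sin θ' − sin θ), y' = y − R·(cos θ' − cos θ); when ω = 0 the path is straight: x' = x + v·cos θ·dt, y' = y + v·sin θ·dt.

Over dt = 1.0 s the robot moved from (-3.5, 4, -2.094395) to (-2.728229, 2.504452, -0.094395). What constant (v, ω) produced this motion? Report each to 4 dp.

Δθ = -0.094395 − -2.094395 = 2.000000
ω = Δθ/dt = 2.000000/1.0 = 2.0000
R = −Δy/(cos θ' − cos θ) = 1.0000
v = R·ω = 1.0000·2.0000 = 2.0000

v = 2.0000, ω = 2.0000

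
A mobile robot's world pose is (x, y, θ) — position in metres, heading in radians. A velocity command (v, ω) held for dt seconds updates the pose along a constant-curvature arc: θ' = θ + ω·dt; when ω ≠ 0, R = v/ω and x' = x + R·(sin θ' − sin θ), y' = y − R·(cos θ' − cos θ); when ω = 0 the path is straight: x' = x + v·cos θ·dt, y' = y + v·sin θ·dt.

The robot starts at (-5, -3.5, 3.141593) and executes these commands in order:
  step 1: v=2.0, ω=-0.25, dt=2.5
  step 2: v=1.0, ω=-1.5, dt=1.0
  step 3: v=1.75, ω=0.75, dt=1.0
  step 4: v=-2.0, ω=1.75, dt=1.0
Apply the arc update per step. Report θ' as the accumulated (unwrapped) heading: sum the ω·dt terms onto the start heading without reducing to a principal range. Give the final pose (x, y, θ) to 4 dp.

(-8.0133, -0.2554, 3.5166)

step 1: θ'=2.5166 (R=-8.0000) → pose (-9.6808, -1.9877, 2.5166)
step 2: θ'=1.0166 (R=-0.6667) → pose (-9.8576, -1.0962, 1.0166)
step 3: θ'=1.7666 (R=2.3333) → pose (-9.5529, 0.5857, 1.7666)
step 4: θ'=3.5166 (R=-1.1429) → pose (-8.0133, -0.2554, 3.5166)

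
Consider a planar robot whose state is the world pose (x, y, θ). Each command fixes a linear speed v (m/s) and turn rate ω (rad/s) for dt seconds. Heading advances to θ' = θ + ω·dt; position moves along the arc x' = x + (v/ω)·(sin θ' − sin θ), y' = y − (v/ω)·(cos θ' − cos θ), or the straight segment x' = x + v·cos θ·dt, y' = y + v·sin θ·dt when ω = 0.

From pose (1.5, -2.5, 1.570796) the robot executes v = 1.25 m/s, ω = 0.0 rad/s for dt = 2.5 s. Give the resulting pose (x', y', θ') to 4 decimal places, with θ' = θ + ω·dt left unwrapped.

θ' = 1.5708 + 0.0·2.5 = 1.5708
ω = 0 → straight: x' = 1.5 + 1.25·cos(1.5708)·2.5 = 1.5000
y' = -2.5 + 1.25·sin(1.5708)·2.5 = 0.6250

(1.5000, 0.6250, 1.5708)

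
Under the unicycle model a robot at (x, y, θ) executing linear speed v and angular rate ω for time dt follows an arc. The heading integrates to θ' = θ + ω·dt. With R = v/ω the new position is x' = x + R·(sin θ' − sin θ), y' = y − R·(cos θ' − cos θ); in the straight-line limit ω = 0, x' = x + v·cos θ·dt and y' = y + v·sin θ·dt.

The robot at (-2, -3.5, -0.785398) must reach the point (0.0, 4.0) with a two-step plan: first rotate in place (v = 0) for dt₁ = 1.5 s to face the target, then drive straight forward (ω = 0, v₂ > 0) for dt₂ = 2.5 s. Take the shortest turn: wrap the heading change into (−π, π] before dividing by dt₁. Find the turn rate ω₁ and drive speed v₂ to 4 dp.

ω₁ = 1.3971, v₂ = 3.1048

heading to target = atan2(4−-3.5, 0−-2) = 1.3102
Δθ = wrap(1.3102 − -0.7854) = 2.0956; ω₁ = Δθ/dt₁ = 1.3971
distance = √((0−-2)² + (4−-3.5)²) = 7.7621; v₂ = distance/dt₂ = 3.1048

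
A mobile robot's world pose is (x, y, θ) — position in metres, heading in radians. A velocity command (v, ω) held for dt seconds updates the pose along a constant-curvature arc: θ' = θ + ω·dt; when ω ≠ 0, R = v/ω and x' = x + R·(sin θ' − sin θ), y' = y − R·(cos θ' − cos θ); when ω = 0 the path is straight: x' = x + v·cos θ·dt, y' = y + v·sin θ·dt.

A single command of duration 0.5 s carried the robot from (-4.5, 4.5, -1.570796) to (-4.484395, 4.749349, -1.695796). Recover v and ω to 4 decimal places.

Δθ = -1.695796 − -1.570796 = -0.125000
ω = Δθ/dt = -0.125000/0.5 = -0.2500
R = −Δy/(cos θ' − cos θ) = 2.0000
v = R·ω = 2.0000·-0.2500 = -0.5000

v = -0.5000, ω = -0.2500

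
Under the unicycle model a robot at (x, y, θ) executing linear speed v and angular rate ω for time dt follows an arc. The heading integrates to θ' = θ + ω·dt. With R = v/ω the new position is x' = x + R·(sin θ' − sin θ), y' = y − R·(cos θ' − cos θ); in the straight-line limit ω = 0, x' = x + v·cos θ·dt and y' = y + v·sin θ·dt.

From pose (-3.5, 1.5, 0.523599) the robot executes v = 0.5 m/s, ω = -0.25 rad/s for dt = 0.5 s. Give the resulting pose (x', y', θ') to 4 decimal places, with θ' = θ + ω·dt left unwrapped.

(-3.2763, 1.6112, 0.3986)

θ' = 0.5236 + -0.25·0.5 = 0.3986
R = v/ω = 0.5/-0.25 = -2.0000
x' = -3.5 + -2.0000·(sin 0.3986 − sin 0.5236) = -3.2763
y' = 1.5 − -2.0000·(cos 0.3986 − cos 0.5236) = 1.6112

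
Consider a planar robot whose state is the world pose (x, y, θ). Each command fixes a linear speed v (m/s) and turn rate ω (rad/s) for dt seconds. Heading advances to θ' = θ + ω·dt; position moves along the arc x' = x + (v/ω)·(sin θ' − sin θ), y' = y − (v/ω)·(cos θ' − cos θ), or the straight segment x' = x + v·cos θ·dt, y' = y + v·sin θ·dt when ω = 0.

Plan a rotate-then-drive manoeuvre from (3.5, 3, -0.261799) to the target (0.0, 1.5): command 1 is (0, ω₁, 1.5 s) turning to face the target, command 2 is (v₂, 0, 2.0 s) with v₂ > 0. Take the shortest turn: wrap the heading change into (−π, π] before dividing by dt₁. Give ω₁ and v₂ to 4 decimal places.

ω₁ = -1.6499, v₂ = 1.9039

heading to target = atan2(1.5−3, 0−3.5) = -2.7367
Δθ = wrap(-2.7367 − -0.2618) = -2.4749; ω₁ = Δθ/dt₁ = -1.6499
distance = √((0−3.5)² + (1.5−3)²) = 3.8079; v₂ = distance/dt₂ = 1.9039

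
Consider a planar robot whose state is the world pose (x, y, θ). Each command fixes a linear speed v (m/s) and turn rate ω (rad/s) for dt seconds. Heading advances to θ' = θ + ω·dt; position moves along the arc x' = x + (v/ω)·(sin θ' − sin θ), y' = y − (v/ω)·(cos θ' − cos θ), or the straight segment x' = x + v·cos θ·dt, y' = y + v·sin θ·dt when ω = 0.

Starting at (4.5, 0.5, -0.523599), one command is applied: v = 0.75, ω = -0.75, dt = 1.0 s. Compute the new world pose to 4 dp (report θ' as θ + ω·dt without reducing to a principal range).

θ' = -0.5236 + -0.75·1.0 = -1.2736
R = v/ω = 0.75/-0.75 = -1.0000
x' = 4.5 + -1.0000·(sin -1.2736 − sin -0.5236) = 4.9562
y' = 0.5 − -1.0000·(cos -1.2736 − cos -0.5236) = -0.0732

(4.9562, -0.0732, -1.2736)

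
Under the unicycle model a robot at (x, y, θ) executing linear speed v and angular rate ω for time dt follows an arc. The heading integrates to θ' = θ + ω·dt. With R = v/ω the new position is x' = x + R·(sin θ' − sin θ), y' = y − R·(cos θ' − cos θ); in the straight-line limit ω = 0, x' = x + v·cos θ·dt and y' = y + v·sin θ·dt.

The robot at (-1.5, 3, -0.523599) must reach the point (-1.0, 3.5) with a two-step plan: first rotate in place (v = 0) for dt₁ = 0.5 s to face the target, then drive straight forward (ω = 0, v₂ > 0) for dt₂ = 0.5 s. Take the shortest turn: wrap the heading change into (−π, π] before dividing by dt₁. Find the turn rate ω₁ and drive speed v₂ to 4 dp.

ω₁ = 2.6180, v₂ = 1.4142

heading to target = atan2(3.5−3, -1−-1.5) = 0.7854
Δθ = wrap(0.7854 − -0.5236) = 1.3090; ω₁ = Δθ/dt₁ = 2.6180
distance = √((-1−-1.5)² + (3.5−3)²) = 0.7071; v₂ = distance/dt₂ = 1.4142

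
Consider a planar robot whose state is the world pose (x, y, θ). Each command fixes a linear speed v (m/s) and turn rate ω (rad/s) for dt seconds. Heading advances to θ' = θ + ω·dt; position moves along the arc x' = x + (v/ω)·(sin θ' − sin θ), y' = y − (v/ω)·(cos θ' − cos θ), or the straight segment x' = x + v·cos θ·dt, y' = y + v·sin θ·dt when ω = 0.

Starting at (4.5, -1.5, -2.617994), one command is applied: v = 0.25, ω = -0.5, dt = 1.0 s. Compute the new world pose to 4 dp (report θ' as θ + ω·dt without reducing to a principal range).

(4.2618, -1.5668, -3.1180)

θ' = -2.6180 + -0.5·1.0 = -3.1180
R = v/ω = 0.25/-0.5 = -0.5000
x' = 4.5 + -0.5000·(sin -3.1180 − sin -2.6180) = 4.2618
y' = -1.5 − -0.5000·(cos -3.1180 − cos -2.6180) = -1.5668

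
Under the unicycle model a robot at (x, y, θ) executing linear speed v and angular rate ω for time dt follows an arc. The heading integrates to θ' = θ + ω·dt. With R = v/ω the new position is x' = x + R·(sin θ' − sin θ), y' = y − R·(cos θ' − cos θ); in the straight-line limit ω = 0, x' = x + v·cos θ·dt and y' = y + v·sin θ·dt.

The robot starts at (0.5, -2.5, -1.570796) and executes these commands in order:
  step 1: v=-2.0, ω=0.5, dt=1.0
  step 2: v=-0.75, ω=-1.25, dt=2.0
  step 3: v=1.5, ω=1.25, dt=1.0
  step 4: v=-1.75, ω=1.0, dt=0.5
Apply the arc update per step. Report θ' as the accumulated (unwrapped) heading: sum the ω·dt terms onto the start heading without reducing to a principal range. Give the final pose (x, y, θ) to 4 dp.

step 1: θ'=-1.0708 (R=-4.0000) → pose (0.0103, -0.5823, -1.0708)
step 2: θ'=-3.5708 (R=0.6000) → pose (0.7866, 0.2509, -3.5708)
step 3: θ'=-2.3208 (R=1.2000) → pose (-0.5908, -0.0223, -2.3208)
step 4: θ'=-1.8208 (R=-1.7500) → pose (-0.1757, 0.7377, -1.8208)

(-0.1757, 0.7377, -1.8208)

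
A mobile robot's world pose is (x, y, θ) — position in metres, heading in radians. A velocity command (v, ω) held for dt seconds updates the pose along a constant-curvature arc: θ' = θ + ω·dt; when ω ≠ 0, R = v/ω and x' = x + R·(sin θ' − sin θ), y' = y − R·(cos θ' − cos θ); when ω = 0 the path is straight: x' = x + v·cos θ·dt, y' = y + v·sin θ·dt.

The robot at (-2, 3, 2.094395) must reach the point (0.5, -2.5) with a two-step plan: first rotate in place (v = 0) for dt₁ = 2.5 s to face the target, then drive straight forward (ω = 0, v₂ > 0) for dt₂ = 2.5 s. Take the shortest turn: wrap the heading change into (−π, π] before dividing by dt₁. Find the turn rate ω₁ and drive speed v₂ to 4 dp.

ω₁ = 1.2178, v₂ = 2.4166

heading to target = atan2(-2.5−3, 0.5−-2) = -1.1442
Δθ = wrap(-1.1442 − 2.0944) = 3.0446; ω₁ = Δθ/dt₁ = 1.2178
distance = √((0.5−-2)² + (-2.5−3)²) = 6.0415; v₂ = distance/dt₂ = 2.4166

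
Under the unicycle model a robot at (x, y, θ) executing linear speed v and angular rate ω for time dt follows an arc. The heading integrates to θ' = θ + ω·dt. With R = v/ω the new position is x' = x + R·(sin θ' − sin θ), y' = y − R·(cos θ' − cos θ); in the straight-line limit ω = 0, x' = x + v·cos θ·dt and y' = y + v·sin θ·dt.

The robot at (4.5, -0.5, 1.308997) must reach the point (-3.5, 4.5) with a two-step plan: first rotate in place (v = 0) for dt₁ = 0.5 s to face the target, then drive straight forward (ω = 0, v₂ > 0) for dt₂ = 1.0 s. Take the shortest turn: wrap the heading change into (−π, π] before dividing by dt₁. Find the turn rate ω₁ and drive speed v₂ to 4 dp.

ω₁ = 2.5480, v₂ = 9.4340

heading to target = atan2(4.5−-0.5, -3.5−4.5) = 2.5830
Δθ = wrap(2.5830 − 1.3090) = 1.2740; ω₁ = Δθ/dt₁ = 2.5480
distance = √((-3.5−4.5)² + (4.5−-0.5)²) = 9.4340; v₂ = distance/dt₂ = 9.4340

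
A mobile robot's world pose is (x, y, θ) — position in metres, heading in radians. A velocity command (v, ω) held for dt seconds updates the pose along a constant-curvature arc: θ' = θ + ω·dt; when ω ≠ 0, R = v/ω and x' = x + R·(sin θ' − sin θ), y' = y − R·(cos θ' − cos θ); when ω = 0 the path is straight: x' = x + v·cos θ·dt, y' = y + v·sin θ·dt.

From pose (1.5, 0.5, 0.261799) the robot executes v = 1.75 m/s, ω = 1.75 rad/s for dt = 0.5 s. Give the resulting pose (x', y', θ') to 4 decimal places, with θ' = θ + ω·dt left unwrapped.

(2.1485, 1.0454, 1.1368)

θ' = 0.2618 + 1.75·0.5 = 1.1368
R = v/ω = 1.75/1.75 = 1.0000
x' = 1.5 + 1.0000·(sin 1.1368 − sin 0.2618) = 2.1485
y' = 0.5 − 1.0000·(cos 1.1368 − cos 0.2618) = 1.0454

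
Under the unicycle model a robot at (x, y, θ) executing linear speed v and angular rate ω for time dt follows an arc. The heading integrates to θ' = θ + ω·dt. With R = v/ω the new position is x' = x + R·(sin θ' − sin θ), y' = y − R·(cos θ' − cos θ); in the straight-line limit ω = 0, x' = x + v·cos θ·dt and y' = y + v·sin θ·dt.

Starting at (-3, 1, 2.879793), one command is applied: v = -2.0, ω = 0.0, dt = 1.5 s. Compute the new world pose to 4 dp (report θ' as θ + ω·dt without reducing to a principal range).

θ' = 2.8798 + 0.0·1.5 = 2.8798
ω = 0 → straight: x' = -3 + -2.0·cos(2.8798)·1.5 = -0.1022
y' = 1 + -2.0·sin(2.8798)·1.5 = 0.2235

(-0.1022, 0.2235, 2.8798)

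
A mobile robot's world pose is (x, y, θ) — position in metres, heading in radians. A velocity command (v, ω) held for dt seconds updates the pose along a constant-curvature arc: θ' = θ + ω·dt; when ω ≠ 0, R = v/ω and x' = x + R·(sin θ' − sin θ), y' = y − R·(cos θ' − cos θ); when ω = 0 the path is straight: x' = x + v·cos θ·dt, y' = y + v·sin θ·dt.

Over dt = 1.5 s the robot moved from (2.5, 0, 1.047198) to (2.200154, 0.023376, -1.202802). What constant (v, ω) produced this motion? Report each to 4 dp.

v = -0.2500, ω = -1.5000

Δθ = -1.202802 − 1.047198 = -2.250000
ω = Δθ/dt = -2.250000/1.5 = -1.5000
R = Δx/(sin θ' − sin θ) = 0.1667
v = R·ω = 0.1667·-1.5000 = -0.2500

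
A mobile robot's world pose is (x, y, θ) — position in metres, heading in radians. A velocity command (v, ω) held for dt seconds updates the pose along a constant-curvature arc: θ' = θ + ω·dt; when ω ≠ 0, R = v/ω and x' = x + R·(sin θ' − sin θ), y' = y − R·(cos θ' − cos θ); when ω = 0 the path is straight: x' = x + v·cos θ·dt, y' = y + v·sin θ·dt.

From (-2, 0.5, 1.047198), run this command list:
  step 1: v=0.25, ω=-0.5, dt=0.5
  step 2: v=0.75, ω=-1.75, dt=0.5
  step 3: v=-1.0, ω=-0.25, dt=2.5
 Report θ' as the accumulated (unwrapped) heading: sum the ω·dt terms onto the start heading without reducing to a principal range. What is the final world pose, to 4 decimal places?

step 1: θ'=0.7972 (R=-0.5000) → pose (-1.9247, 0.5994, 0.7972)
step 2: θ'=-0.0778 (R=-0.4286) → pose (-1.5848, 0.7272, -0.0778)
step 3: θ'=-0.7028 (R=4.0000) → pose (-3.8593, 1.6629, -0.7028)

(-3.8593, 1.6629, -0.7028)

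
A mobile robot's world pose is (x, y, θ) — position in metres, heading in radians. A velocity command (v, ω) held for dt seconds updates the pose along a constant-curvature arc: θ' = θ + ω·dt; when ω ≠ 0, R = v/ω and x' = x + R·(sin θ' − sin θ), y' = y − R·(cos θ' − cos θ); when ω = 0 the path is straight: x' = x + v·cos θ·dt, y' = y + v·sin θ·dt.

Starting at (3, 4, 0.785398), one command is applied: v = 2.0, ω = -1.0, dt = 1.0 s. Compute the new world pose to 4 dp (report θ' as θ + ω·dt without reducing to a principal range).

(4.8401, 4.5399, -0.2146)

θ' = 0.7854 + -1.0·1.0 = -0.2146
R = v/ω = 2.0/-1.0 = -2.0000
x' = 3 + -2.0000·(sin -0.2146 − sin 0.7854) = 4.8401
y' = 4 − -2.0000·(cos -0.2146 − cos 0.7854) = 4.5399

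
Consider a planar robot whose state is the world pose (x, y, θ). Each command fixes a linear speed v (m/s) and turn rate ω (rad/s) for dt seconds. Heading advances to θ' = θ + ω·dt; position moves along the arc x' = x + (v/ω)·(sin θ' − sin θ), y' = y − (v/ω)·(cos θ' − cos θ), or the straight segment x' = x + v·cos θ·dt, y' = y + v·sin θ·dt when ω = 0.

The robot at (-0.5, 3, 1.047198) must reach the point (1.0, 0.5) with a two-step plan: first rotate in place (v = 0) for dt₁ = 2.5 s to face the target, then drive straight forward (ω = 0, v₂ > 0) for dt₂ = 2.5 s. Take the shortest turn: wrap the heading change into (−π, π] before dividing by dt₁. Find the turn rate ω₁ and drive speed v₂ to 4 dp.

ω₁ = -0.8310, v₂ = 1.1662

heading to target = atan2(0.5−3, 1−-0.5) = -1.0304
Δθ = wrap(-1.0304 − 1.0472) = -2.0776; ω₁ = Δθ/dt₁ = -0.8310
distance = √((1−-0.5)² + (0.5−3)²) = 2.9155; v₂ = distance/dt₂ = 1.1662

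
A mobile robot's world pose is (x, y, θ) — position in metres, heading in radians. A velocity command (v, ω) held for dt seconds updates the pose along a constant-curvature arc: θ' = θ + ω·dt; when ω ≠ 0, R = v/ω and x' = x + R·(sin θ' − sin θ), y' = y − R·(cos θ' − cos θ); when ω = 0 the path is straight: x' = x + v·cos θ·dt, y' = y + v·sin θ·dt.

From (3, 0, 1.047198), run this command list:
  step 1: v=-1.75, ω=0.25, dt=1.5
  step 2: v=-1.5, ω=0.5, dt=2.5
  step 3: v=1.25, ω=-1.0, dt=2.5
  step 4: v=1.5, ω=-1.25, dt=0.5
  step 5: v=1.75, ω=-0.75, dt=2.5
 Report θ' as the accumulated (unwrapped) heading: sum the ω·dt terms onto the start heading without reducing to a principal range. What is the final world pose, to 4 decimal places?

step 1: θ'=1.4222 (R=-7.0000) → pose (2.1393, -2.4636, 1.4222)
step 2: θ'=2.6722 (R=-3.0000) → pose (3.7492, -5.5833, 2.6722)
step 3: θ'=0.1722 (R=-1.2500) → pose (4.1005, -3.2370, 0.1722)
step 4: θ'=-0.4528 (R=-1.2000) → pose (4.8311, -3.3402, -0.4528)
step 5: θ'=-2.3278 (R=-2.3333) → pose (5.5064, -7.0408, -2.3278)

(5.5064, -7.0408, -2.3278)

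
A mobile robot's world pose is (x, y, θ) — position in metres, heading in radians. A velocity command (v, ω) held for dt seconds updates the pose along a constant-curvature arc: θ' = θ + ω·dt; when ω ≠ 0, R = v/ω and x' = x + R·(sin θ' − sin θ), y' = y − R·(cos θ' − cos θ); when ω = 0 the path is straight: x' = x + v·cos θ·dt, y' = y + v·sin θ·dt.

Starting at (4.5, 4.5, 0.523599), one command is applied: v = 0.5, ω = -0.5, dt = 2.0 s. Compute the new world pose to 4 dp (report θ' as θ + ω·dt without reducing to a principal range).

θ' = 0.5236 + -0.5·2.0 = -0.4764
R = v/ω = 0.5/-0.5 = -1.0000
x' = 4.5 + -1.0000·(sin -0.4764 − sin 0.5236) = 5.4586
y' = 4.5 − -1.0000·(cos -0.4764 − cos 0.5236) = 4.5226

(5.4586, 4.5226, -0.4764)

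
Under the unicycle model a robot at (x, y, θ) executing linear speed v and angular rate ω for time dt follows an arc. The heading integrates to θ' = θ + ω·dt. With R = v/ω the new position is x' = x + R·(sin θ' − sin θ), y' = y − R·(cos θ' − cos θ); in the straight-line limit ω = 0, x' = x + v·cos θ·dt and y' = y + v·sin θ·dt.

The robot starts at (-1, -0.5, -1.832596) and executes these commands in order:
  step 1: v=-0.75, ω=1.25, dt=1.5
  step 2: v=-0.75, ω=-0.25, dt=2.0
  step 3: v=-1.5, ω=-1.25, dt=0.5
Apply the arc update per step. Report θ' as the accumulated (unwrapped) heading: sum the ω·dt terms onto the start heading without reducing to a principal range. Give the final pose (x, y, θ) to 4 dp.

(-3.5872, 1.0744, -1.0826)

step 1: θ'=0.0424 (R=-0.6000) → pose (-1.6050, 0.2548, 0.0424)
step 2: θ'=-0.4576 (R=3.0000) → pose (-3.0575, 0.5607, -0.4576)
step 3: θ'=-1.0826 (R=1.2000) → pose (-3.5872, 1.0744, -1.0826)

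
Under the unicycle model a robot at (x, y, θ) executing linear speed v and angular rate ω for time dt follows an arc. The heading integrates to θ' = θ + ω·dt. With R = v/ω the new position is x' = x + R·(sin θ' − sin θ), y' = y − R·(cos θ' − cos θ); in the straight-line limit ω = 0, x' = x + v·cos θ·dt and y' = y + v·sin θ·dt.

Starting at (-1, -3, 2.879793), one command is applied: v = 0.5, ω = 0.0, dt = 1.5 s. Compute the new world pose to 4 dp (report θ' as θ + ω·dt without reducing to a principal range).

(-1.7244, -2.8059, 2.8798)

θ' = 2.8798 + 0.0·1.5 = 2.8798
ω = 0 → straight: x' = -1 + 0.5·cos(2.8798)·1.5 = -1.7244
y' = -3 + 0.5·sin(2.8798)·1.5 = -2.8059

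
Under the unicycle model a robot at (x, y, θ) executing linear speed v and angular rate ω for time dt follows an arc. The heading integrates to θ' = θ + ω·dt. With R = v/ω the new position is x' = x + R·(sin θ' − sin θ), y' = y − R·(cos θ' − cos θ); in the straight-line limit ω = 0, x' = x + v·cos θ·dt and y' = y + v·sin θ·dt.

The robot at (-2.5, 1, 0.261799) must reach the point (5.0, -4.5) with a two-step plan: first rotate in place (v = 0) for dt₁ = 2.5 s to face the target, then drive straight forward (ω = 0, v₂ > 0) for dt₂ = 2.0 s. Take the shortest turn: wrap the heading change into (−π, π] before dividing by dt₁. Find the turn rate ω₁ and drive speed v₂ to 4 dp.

heading to target = atan2(-4.5−1, 5−-2.5) = -0.6327
Δθ = wrap(-0.6327 − 0.2618) = -0.8945; ω₁ = Δθ/dt₁ = -0.3578
distance = √((5−-2.5)² + (-4.5−1)²) = 9.3005; v₂ = distance/dt₂ = 4.6503

ω₁ = -0.3578, v₂ = 4.6503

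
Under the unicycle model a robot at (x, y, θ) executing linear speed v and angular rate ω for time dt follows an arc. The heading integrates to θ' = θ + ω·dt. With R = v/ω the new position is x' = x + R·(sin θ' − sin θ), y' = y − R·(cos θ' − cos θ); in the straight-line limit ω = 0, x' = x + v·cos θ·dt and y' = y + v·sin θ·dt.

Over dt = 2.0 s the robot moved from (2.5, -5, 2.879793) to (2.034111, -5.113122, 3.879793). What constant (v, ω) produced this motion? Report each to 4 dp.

v = 0.2500, ω = 0.5000

Δθ = 3.879793 − 2.879793 = 1.000000
ω = Δθ/dt = 1.000000/2.0 = 0.5000
R = Δx/(sin θ' − sin θ) = 0.5000
v = R·ω = 0.5000·0.5000 = 0.2500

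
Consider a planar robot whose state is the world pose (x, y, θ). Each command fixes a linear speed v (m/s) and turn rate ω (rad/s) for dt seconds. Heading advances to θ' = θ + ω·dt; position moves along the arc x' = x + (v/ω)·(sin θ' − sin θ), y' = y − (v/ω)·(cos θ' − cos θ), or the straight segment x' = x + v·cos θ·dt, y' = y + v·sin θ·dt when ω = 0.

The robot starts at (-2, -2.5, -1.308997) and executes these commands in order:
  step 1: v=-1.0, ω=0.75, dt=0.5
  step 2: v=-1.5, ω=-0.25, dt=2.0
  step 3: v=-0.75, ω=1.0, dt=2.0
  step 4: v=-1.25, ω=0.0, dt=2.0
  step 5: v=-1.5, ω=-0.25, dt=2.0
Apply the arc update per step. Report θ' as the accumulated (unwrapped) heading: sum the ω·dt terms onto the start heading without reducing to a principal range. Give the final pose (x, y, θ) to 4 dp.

step 1: θ'=-0.9340 (R=-1.3333) → pose (-2.2159, -2.0523, -0.9340)
step 2: θ'=-1.4340 (R=6.0000) → pose (-3.3358, 0.6973, -1.4340)
step 3: θ'=0.5660 (R=-0.7500) → pose (-4.4810, 1.2280, 0.5660)
step 4: θ'=0.5660 (straight) → pose (-6.5911, -0.1126, 0.5660)
step 5: θ'=0.0660 (R=6.0000) → pose (-9.4130, -1.0353, 0.0660)

(-9.4130, -1.0353, 0.0660)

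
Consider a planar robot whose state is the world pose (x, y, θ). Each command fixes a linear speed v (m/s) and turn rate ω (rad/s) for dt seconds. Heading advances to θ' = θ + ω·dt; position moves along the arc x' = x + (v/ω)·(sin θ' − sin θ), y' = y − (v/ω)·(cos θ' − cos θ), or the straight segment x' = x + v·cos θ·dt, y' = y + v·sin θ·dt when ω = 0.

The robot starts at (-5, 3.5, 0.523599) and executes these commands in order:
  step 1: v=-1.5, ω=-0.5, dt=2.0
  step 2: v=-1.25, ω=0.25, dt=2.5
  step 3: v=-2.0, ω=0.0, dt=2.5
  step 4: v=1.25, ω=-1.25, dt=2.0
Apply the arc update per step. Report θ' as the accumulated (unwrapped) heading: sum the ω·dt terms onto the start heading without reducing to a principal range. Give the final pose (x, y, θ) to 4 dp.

(-14.9953, 1.5008, -2.3514)

step 1: θ'=-0.4764 (R=3.0000) → pose (-7.8758, 3.4321, -0.4764)
step 2: θ'=0.1486 (R=-5.0000) → pose (-10.9089, 3.9338, 0.1486)
step 3: θ'=0.1486 (straight) → pose (-15.8538, 3.1935, 0.1486)
step 4: θ'=-2.3514 (R=-1.0000) → pose (-14.9953, 1.5008, -2.3514)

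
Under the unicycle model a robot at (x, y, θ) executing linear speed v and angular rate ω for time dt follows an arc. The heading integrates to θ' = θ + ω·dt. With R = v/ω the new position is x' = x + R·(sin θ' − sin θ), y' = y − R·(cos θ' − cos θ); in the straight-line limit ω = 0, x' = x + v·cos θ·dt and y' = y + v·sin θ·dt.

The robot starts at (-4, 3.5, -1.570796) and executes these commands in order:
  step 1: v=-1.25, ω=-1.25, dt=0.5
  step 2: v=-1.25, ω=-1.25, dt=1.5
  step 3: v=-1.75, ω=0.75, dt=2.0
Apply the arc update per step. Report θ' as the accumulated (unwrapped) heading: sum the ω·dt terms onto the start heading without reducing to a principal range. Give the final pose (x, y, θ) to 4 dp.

(0.9312, 3.5315, -2.5708)

step 1: θ'=-2.1958 (R=1.0000) → pose (-3.8110, 4.0851, -2.1958)
step 2: θ'=-4.0708 (R=1.0000) → pose (-2.1989, 4.0985, -4.0708)
step 3: θ'=-2.5708 (R=-2.3333) → pose (0.9312, 3.5315, -2.5708)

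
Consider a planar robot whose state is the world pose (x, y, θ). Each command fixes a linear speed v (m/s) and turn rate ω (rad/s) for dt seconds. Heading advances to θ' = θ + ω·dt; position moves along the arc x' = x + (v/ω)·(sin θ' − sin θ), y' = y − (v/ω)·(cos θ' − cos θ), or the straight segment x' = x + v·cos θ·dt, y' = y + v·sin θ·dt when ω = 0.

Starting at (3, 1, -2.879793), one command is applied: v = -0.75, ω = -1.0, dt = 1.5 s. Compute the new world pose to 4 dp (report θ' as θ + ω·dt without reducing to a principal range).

θ' = -2.8798 + -1.0·1.5 = -4.3798
R = v/ω = -0.75/-1.0 = 0.7500
x' = 3 + 0.7500·(sin -4.3798 − sin -2.8798) = 3.9030
y' = 1 − 0.7500·(cos -4.3798 − cos -2.8798) = 0.5204

(3.9030, 0.5204, -4.3798)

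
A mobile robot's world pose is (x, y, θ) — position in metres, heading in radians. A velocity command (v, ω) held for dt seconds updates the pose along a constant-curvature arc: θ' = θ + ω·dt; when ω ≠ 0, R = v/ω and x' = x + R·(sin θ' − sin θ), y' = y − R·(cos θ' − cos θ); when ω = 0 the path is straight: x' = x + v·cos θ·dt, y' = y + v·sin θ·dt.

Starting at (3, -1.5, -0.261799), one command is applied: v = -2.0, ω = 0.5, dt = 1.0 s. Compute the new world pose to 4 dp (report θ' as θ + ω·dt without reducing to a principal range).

(1.0209, -1.4766, 0.2382)

θ' = -0.2618 + 0.5·1.0 = 0.2382
R = v/ω = -2.0/0.5 = -4.0000
x' = 3 + -4.0000·(sin 0.2382 − sin -0.2618) = 1.0209
y' = -1.5 − -4.0000·(cos 0.2382 − cos -0.2618) = -1.4766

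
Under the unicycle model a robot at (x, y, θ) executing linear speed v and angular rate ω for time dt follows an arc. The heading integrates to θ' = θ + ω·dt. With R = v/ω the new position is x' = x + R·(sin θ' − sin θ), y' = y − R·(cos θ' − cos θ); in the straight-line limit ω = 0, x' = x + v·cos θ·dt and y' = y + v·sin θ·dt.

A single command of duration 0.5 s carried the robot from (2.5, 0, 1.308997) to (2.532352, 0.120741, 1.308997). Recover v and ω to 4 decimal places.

v = 0.2500, ω = 0.0000

Δθ = 1.308997 − 1.308997 = 0.000000
ω = Δθ/dt = 0.000000/0.5 = 0.0000
ω = 0 → v = (Δx·cos θ + Δy·sin θ)/dt = 0.2500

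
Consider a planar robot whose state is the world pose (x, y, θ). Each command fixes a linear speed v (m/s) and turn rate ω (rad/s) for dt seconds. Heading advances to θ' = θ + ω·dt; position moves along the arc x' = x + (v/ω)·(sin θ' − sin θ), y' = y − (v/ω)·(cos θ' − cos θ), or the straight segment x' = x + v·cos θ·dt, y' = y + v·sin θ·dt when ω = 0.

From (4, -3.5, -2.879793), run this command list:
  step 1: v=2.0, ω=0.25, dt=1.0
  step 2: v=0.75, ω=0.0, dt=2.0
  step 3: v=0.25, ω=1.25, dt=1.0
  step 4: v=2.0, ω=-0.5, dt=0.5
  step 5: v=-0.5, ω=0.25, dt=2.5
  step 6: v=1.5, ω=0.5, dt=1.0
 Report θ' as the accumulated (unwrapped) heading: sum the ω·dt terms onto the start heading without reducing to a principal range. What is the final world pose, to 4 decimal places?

(1.5850, -6.0213, -0.5048)

step 1: θ'=-2.6298 (R=8.0000) → pose (2.1526, -4.2525, -2.6298)
step 2: θ'=-2.6298 (straight) → pose (0.8448, -4.9871, -2.6298)
step 3: θ'=-1.3798 (R=0.2000) → pose (0.7464, -5.1995, -1.3798)
step 4: θ'=-1.6298 (R=-4.0000) → pose (0.8122, -6.1947, -1.6298)
step 5: θ'=-1.0048 (R=-2.0000) → pose (0.5037, -5.0042, -1.0048)
step 6: θ'=-0.5048 (R=3.0000) → pose (1.5850, -6.0213, -0.5048)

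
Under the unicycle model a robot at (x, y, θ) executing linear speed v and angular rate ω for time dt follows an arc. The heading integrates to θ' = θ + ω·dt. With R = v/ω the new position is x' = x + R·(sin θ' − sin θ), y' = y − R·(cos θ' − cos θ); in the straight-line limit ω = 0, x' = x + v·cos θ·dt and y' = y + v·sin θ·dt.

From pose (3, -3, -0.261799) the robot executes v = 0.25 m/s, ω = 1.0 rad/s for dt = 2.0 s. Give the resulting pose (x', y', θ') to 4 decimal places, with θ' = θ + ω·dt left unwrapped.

(3.3112, -2.7169, 1.7382)

θ' = -0.2618 + 1.0·2.0 = 1.7382
R = v/ω = 0.25/1.0 = 0.2500
x' = 3 + 0.2500·(sin 1.7382 − sin -0.2618) = 3.3112
y' = -3 − 0.2500·(cos 1.7382 − cos -0.2618) = -2.7169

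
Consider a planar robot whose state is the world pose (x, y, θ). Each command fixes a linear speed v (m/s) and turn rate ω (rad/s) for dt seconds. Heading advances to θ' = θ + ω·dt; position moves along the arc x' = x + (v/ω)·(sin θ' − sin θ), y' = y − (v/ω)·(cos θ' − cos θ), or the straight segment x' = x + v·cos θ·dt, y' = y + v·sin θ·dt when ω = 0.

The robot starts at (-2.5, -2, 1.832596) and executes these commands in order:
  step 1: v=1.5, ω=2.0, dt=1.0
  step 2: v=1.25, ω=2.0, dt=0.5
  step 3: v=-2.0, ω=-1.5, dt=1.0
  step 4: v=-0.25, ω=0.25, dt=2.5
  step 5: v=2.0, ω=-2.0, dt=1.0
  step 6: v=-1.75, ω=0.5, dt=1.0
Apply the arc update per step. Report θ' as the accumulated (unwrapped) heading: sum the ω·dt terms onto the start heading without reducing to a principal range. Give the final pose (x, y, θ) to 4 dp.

(-2.9402, -1.4916, 2.4576)

step 1: θ'=3.8326 (R=0.7500) → pose (-3.7024, -1.6162, 3.8326)
step 2: θ'=4.8326 (R=0.6250) → pose (-3.9246, -2.1727, 4.8326)
step 3: θ'=3.3326 (R=1.3333) → pose (-2.8540, -0.7038, 3.3326)
step 4: θ'=3.9576 (R=-1.0000) → pose (-2.3154, -0.4071, 3.9576)
step 5: θ'=1.9576 (R=-1.0000) → pose (-3.9700, -0.0992, 1.9576)
step 6: θ'=2.4576 (R=-3.5000) → pose (-2.9402, -1.4916, 2.4576)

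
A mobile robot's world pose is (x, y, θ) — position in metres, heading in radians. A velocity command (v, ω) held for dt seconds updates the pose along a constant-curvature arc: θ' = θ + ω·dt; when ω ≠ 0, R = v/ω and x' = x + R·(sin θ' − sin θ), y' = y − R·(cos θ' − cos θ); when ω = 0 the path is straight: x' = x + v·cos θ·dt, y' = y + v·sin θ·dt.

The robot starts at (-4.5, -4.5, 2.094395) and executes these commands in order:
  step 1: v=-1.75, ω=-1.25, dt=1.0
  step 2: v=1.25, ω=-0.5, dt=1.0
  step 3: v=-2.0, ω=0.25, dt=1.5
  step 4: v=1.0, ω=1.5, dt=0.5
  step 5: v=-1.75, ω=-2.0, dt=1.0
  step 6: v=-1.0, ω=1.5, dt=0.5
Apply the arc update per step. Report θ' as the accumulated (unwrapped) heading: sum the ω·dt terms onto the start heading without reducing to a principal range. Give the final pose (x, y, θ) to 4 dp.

(-7.7832, -7.1062, 0.2194)

step 1: θ'=0.8444 (R=1.4000) → pose (-4.6658, -6.1299, 0.8444)
step 2: θ'=0.3444 (R=-2.5000) → pose (-3.6410, -5.4371, 0.3444)
step 3: θ'=0.7194 (R=-8.0000) → pose (-6.2114, -6.9497, 0.7194)
step 4: θ'=1.4694 (R=0.6667) → pose (-5.9874, -6.5157, 1.4694)
step 5: θ'=-0.5306 (R=0.8750) → pose (-7.3008, -7.1818, -0.5306)
step 6: θ'=0.2194 (R=-0.6667) → pose (-7.7832, -7.1062, 0.2194)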